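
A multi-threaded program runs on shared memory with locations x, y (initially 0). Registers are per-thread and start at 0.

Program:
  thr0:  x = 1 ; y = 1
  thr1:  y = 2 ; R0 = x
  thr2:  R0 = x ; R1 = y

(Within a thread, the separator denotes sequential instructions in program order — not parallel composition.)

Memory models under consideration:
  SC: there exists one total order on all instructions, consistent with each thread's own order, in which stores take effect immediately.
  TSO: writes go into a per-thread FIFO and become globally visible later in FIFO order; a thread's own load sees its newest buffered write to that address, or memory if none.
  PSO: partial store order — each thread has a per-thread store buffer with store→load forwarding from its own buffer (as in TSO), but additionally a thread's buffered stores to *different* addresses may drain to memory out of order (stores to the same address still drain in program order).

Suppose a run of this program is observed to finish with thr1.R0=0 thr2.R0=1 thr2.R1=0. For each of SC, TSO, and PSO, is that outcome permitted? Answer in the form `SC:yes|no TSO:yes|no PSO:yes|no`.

SC:no TSO:yes PSO:yes

outcome vector order: (thr1.R0,thr2.R0,thr2.R1)
SC: 11 outcomes — {<0 0 0>, <0 0 1>, <0 0 2>, <0 1 1>, <0 1 2>, <1 0 0>, <1 0 1>, <1 0 2>, <1 1 0>, <1 1 1>, <1 1 2>}
TSO: 12 outcomes — {<0 0 0>, <0 0 1>, <0 0 2>, <0 1 0>, <0 1 1>, <0 1 2>, <1 0 0>, <1 0 1>, <1 0 2>, <1 1 0>, <1 1 1>, <1 1 2>}
PSO: 12 outcomes — {<0 0 0>, <0 0 1>, <0 0 2>, <0 1 0>, <0 1 1>, <0 1 2>, <1 0 0>, <1 0 1>, <1 0 2>, <1 1 0>, <1 1 1>, <1 1 2>}
target <0 1 0> ∈ {TSO,PSO}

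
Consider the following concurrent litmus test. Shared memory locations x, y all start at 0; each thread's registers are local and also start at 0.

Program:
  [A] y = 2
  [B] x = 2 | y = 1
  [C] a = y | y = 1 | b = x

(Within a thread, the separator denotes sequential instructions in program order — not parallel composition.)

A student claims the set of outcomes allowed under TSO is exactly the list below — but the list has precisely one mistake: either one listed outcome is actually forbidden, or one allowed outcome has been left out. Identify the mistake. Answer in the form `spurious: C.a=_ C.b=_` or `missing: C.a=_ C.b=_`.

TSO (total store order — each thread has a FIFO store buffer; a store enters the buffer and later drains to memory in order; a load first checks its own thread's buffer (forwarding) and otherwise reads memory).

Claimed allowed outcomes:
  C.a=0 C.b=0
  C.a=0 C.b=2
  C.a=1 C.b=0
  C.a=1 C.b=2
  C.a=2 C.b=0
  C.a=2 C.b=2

spurious: C.a=1 C.b=0

outcome vector order: (C.a,C.b)
TSO: 5 outcomes — {(0,0) (0,2) (1,2) (2,0) (2,2)}
claimed∖TSO = {(1,0)}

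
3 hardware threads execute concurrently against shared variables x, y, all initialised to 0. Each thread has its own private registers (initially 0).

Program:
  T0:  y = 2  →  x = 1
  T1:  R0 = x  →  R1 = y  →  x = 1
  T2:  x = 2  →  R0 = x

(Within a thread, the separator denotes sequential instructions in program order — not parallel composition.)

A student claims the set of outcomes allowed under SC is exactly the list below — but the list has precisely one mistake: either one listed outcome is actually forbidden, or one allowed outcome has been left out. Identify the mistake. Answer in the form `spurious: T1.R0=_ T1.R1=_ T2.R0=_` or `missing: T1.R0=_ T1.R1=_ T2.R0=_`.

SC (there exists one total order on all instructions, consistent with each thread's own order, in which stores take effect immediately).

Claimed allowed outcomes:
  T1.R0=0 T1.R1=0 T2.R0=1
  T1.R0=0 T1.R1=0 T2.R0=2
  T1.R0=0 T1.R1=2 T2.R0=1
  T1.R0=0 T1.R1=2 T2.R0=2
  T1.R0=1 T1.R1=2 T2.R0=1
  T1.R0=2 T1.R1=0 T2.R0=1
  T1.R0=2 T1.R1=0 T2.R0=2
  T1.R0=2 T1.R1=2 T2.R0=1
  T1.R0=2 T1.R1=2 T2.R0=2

missing: T1.R0=1 T1.R1=2 T2.R0=2

outcome vector order: (T1.R0,T1.R1,T2.R0)
SC: 10 outcomes — {001, 002, 021, 022, 121, 122, 201, 202, 221, 222}
SC∖claimed = {122}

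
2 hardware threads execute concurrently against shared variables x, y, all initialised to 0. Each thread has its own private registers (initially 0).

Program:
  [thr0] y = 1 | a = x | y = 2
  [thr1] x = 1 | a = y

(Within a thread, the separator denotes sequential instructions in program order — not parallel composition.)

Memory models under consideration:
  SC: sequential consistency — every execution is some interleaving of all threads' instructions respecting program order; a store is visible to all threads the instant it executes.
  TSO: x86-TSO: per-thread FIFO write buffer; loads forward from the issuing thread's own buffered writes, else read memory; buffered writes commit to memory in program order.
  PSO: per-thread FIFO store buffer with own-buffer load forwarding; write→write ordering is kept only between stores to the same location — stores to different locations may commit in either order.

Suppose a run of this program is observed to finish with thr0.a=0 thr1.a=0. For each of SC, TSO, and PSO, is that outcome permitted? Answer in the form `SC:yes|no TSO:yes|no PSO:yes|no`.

outcome vector order: (thr0.a,thr1.a)
[SC] allowed = {01; 02; 10; 11; 12}
[TSO] allowed = {00; 01; 02; 10; 11; 12}
[PSO] allowed = {00; 01; 02; 10; 11; 12}
target 00 ∈ {TSO,PSO}

SC:no TSO:yes PSO:yes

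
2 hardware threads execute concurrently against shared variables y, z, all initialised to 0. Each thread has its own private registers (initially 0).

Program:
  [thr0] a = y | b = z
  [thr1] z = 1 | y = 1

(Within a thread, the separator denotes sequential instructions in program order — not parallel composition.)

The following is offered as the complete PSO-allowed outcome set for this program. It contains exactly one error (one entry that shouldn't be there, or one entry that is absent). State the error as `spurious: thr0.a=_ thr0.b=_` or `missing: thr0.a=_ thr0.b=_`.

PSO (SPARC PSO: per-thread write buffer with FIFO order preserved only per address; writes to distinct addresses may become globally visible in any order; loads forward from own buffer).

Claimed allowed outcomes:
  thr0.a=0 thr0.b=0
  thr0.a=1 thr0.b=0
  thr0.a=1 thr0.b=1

missing: thr0.a=0 thr0.b=1

outcome vector order: (thr0.a,thr0.b)
PSO: 4 outcomes — {00 01 10 11}
PSO∖claimed = {01}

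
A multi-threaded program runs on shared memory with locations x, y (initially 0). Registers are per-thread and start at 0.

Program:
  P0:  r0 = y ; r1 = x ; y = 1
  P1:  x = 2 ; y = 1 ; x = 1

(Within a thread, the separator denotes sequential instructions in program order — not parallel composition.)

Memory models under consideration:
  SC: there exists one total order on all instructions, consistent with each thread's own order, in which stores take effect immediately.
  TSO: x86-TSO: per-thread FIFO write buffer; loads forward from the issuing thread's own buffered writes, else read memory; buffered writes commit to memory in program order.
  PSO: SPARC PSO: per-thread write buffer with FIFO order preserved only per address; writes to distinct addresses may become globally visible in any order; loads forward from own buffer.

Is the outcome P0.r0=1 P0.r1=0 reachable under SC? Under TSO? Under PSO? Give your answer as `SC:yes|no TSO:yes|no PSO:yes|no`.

outcome vector order: (P0.r0,P0.r1)
SC (5): 0/0 0/1 0/2 1/1 1/2
TSO (5): 0/0 0/1 0/2 1/1 1/2
PSO (6): 0/0 0/1 0/2 1/0 1/1 1/2
target 1/0 ∈ {PSO}

SC:no TSO:no PSO:yes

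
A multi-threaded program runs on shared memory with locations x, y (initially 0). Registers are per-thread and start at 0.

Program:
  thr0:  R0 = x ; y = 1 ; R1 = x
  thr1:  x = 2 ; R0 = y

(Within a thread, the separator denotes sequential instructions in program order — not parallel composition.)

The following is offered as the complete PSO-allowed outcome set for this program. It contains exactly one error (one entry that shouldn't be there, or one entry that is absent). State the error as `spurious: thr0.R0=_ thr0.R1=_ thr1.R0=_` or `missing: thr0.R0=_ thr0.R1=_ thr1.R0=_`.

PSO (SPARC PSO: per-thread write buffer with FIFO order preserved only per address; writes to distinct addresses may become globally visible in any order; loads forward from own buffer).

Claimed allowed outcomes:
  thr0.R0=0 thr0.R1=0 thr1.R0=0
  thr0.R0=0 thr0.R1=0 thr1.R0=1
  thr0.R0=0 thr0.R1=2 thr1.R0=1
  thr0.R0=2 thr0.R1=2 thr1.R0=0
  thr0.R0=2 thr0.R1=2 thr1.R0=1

missing: thr0.R0=0 thr0.R1=2 thr1.R0=0

outcome vector order: (thr0.R0,thr0.R1,thr1.R0)
[PSO] allowed = {<0 0 0> <0 0 1> <0 2 0> <0 2 1> <2 2 0> <2 2 1>}
PSO∖claimed = {<0 2 0>}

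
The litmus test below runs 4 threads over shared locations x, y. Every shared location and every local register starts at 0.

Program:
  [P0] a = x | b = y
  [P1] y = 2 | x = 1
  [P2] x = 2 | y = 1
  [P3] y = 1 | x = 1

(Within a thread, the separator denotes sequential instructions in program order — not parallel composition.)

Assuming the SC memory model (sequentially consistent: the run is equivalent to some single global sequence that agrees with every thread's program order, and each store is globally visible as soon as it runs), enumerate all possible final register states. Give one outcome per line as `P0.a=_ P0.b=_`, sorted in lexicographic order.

P0.a=0 P0.b=0
P0.a=0 P0.b=1
P0.a=0 P0.b=2
P0.a=1 P0.b=1
P0.a=1 P0.b=2
P0.a=2 P0.b=0
P0.a=2 P0.b=1
P0.a=2 P0.b=2

outcome vector order: (P0.a,P0.b)
|SC outcomes| = 8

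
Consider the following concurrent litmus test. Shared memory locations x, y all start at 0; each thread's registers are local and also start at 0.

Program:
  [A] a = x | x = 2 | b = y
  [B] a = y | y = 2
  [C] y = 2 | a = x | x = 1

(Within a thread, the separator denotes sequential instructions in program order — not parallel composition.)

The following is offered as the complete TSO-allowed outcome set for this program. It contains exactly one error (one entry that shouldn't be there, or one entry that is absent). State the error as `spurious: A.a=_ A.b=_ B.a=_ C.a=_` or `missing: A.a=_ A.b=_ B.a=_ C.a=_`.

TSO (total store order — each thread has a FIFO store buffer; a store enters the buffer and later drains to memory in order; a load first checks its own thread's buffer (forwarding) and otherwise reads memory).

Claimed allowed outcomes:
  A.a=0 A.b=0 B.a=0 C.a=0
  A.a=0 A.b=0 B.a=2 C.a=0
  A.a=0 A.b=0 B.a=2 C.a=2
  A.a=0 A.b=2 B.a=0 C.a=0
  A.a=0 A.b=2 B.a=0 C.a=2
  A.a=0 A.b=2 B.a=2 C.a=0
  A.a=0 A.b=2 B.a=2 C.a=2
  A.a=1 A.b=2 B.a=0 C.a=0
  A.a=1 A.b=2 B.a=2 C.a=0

outcome vector order: (A.a,A.b,B.a,C.a)
TSO: 10 outcomes — {<0 0 0 0> <0 0 0 2> <0 0 2 0> <0 0 2 2> <0 2 0 0> <0 2 0 2> <0 2 2 0> <0 2 2 2> <1 2 0 0> <1 2 2 0>}
TSO∖claimed = {<0 0 0 2>}

missing: A.a=0 A.b=0 B.a=0 C.a=2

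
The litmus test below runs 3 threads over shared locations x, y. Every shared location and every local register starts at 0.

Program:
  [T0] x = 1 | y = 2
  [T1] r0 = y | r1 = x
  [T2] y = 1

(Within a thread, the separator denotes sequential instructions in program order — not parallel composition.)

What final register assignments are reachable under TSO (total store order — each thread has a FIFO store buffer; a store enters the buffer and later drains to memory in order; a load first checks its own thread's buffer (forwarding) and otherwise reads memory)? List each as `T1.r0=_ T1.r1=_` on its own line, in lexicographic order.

T1.r0=0 T1.r1=0
T1.r0=0 T1.r1=1
T1.r0=1 T1.r1=0
T1.r0=1 T1.r1=1
T1.r0=2 T1.r1=1

outcome vector order: (T1.r0,T1.r1)
|TSO outcomes| = 5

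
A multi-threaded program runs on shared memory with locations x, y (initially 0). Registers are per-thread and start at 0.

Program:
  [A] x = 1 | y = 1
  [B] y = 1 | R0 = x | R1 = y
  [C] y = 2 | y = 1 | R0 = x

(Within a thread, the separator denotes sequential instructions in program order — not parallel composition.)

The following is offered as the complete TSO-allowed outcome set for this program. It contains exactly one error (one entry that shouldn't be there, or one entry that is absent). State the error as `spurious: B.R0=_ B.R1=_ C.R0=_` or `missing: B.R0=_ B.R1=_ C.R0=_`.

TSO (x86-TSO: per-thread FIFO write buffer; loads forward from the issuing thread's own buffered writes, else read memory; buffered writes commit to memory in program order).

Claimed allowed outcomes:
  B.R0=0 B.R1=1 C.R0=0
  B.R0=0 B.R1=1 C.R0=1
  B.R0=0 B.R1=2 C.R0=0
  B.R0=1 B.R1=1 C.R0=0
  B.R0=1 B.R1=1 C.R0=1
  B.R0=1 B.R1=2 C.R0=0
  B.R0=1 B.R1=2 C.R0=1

missing: B.R0=0 B.R1=2 C.R0=1

outcome vector order: (B.R0,B.R1,C.R0)
TSO (8): <0 1 0>; <0 1 1>; <0 2 0>; <0 2 1>; <1 1 0>; <1 1 1>; <1 2 0>; <1 2 1>
TSO∖claimed = {<0 2 1>}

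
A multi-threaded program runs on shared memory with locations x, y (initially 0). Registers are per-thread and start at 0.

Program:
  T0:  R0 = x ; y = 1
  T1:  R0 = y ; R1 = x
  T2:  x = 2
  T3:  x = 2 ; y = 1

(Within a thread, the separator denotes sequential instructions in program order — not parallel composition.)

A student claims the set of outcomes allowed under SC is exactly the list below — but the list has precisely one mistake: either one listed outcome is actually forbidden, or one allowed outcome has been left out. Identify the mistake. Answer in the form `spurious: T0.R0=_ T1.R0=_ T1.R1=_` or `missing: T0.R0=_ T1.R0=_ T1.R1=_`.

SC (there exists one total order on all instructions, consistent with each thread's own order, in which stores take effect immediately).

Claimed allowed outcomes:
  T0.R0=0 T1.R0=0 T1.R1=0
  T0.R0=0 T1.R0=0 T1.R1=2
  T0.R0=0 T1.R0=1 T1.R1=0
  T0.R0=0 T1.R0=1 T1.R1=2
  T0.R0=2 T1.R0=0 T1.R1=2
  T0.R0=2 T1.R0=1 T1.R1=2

missing: T0.R0=2 T1.R0=0 T1.R1=0

outcome vector order: (T0.R0,T1.R0,T1.R1)
under SC → <0 0 0>; <0 0 2>; <0 1 0>; <0 1 2>; <2 0 0>; <2 0 2>; <2 1 2>
SC∖claimed = {<2 0 0>}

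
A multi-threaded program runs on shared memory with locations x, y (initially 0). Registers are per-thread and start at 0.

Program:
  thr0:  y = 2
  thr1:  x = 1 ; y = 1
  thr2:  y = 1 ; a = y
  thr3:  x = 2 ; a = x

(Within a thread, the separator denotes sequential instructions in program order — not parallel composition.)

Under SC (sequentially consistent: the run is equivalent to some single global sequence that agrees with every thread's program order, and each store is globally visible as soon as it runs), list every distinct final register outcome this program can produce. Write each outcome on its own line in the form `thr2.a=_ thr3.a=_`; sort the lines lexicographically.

thr2.a=1 thr3.a=1
thr2.a=1 thr3.a=2
thr2.a=2 thr3.a=1
thr2.a=2 thr3.a=2

outcome vector order: (thr2.a,thr3.a)
|SC outcomes| = 4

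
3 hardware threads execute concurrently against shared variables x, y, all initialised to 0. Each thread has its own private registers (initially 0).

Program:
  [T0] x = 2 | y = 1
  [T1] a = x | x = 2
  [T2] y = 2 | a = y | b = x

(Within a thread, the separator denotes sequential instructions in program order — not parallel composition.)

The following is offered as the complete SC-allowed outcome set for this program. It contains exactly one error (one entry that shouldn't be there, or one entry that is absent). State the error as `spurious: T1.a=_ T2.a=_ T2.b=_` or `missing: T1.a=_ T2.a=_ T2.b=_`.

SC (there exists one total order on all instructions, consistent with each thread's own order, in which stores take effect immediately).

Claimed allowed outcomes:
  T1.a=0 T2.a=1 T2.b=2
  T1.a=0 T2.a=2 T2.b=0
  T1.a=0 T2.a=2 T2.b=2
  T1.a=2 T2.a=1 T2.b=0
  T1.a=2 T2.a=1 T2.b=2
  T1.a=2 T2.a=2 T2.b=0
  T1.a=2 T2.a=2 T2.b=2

spurious: T1.a=2 T2.a=1 T2.b=0

outcome vector order: (T1.a,T2.a,T2.b)
SC (6): (0,1,2) (0,2,0) (0,2,2) (2,1,2) (2,2,0) (2,2,2)
claimed∖SC = {(2,1,0)}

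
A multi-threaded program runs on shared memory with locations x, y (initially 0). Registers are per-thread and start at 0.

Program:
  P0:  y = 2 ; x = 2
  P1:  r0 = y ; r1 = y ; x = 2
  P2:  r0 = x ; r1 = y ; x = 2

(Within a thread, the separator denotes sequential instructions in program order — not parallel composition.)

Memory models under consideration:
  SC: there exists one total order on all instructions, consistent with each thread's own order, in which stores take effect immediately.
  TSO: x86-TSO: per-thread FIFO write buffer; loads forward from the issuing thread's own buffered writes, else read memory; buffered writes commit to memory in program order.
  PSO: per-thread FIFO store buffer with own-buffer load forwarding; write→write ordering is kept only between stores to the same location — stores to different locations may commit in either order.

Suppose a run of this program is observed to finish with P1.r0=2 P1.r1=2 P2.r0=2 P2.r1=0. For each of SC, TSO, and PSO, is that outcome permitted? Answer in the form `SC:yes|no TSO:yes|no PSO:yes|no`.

outcome vector order: (P1.r0,P1.r1,P2.r0,P2.r1)
[SC] allowed = {(0,0,0,0) (0,0,0,2) (0,0,2,0) (0,0,2,2) (0,2,0,0) (0,2,0,2) (0,2,2,2) (2,2,0,0) (2,2,0,2) (2,2,2,2)}
[TSO] allowed = {(0,0,0,0) (0,0,0,2) (0,0,2,0) (0,0,2,2) (0,2,0,0) (0,2,0,2) (0,2,2,2) (2,2,0,0) (2,2,0,2) (2,2,2,2)}
[PSO] allowed = {(0,0,0,0) (0,0,0,2) (0,0,2,0) (0,0,2,2) (0,2,0,0) (0,2,0,2) (0,2,2,0) (0,2,2,2) (2,2,0,0) (2,2,0,2) (2,2,2,0) (2,2,2,2)}
target (2,2,2,0) ∈ {PSO}

SC:no TSO:no PSO:yes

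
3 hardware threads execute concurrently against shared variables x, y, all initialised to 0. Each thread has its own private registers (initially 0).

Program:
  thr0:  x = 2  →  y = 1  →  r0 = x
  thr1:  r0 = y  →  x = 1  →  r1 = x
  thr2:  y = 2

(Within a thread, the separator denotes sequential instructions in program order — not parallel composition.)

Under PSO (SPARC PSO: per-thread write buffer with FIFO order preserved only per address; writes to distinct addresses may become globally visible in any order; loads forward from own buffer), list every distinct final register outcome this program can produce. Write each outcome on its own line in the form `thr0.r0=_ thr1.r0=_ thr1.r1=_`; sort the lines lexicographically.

outcome vector order: (thr0.r0,thr1.r0,thr1.r1)
|PSO outcomes| = 9

thr0.r0=1 thr1.r0=0 thr1.r1=1
thr0.r0=1 thr1.r0=1 thr1.r1=1
thr0.r0=1 thr1.r0=2 thr1.r1=1
thr0.r0=2 thr1.r0=0 thr1.r1=1
thr0.r0=2 thr1.r0=0 thr1.r1=2
thr0.r0=2 thr1.r0=1 thr1.r1=1
thr0.r0=2 thr1.r0=1 thr1.r1=2
thr0.r0=2 thr1.r0=2 thr1.r1=1
thr0.r0=2 thr1.r0=2 thr1.r1=2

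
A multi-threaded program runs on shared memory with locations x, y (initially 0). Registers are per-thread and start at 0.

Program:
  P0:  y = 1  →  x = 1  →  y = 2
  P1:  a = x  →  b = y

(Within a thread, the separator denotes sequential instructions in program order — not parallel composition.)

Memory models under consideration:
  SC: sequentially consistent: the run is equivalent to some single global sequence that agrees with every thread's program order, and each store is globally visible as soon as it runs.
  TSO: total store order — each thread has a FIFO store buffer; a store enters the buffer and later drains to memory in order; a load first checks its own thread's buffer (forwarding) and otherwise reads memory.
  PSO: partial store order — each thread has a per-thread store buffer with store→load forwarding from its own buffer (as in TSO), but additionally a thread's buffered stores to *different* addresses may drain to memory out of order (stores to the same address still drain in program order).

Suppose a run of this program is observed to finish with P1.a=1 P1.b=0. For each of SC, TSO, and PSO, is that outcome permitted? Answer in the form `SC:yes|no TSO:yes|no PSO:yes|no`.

outcome vector order: (P1.a,P1.b)
SC: 5 outcomes — {(0,0), (0,1), (0,2), (1,1), (1,2)}
TSO: 5 outcomes — {(0,0), (0,1), (0,2), (1,1), (1,2)}
PSO: 6 outcomes — {(0,0), (0,1), (0,2), (1,0), (1,1), (1,2)}
target (1,0) ∈ {PSO}

SC:no TSO:no PSO:yes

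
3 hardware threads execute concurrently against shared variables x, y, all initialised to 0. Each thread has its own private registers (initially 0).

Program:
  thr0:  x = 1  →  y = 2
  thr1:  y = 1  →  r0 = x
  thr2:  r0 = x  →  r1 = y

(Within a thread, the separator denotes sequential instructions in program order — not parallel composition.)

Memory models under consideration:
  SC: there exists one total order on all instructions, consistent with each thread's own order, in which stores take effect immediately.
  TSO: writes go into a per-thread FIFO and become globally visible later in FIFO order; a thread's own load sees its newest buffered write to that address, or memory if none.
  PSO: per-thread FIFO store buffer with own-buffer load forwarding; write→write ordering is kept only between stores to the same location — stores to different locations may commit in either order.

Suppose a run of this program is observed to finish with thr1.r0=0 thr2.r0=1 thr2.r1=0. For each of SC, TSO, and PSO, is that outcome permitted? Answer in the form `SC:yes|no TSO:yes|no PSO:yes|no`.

SC:no TSO:yes PSO:yes

outcome vector order: (thr1.r0,thr2.r0,thr2.r1)
SC: 11 outcomes — {0/0/0 0/0/1 0/0/2 0/1/1 0/1/2 1/0/0 1/0/1 1/0/2 1/1/0 1/1/1 1/1/2}
TSO: 12 outcomes — {0/0/0 0/0/1 0/0/2 0/1/0 0/1/1 0/1/2 1/0/0 1/0/1 1/0/2 1/1/0 1/1/1 1/1/2}
PSO: 12 outcomes — {0/0/0 0/0/1 0/0/2 0/1/0 0/1/1 0/1/2 1/0/0 1/0/1 1/0/2 1/1/0 1/1/1 1/1/2}
target 0/1/0 ∈ {TSO,PSO}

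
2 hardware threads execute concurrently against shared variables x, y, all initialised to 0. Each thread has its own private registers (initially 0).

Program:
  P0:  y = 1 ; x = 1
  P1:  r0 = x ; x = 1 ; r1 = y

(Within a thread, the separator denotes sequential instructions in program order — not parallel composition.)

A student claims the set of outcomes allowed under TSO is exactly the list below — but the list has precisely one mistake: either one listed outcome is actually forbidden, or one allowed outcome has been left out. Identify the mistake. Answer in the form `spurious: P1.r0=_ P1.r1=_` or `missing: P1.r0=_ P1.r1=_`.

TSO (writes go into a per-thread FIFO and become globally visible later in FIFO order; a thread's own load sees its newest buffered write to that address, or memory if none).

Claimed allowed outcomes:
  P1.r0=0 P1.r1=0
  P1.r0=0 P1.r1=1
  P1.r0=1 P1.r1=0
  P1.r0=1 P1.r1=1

spurious: P1.r0=1 P1.r1=0

outcome vector order: (P1.r0,P1.r1)
under TSO → (0,0); (0,1); (1,1)
claimed∖TSO = {(1,0)}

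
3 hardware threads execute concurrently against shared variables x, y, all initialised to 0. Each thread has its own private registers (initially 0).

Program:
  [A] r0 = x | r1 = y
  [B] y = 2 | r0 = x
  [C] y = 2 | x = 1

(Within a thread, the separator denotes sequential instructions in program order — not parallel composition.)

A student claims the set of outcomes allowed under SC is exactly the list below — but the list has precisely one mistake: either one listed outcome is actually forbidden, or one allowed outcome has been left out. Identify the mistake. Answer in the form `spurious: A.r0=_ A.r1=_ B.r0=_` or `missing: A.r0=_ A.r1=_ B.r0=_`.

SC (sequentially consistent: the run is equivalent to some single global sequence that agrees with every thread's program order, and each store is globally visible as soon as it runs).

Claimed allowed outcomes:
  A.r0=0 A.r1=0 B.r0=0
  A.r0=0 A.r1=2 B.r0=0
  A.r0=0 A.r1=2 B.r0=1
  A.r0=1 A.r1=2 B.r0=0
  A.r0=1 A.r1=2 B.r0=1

outcome vector order: (A.r0,A.r1,B.r0)
SC: 6 outcomes — {0/0/0 0/0/1 0/2/0 0/2/1 1/2/0 1/2/1}
SC∖claimed = {0/0/1}

missing: A.r0=0 A.r1=0 B.r0=1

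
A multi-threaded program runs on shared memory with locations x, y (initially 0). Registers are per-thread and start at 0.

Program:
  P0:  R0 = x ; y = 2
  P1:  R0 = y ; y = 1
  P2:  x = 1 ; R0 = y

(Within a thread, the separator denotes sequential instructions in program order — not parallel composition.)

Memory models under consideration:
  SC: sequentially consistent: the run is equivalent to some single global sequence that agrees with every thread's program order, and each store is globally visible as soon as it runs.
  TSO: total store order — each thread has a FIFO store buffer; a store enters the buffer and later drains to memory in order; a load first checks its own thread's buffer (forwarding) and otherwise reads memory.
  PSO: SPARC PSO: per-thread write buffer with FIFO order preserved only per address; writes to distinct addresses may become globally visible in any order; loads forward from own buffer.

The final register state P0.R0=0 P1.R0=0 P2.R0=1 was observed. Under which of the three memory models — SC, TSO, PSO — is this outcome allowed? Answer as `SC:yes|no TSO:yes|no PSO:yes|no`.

SC:yes TSO:yes PSO:yes

outcome vector order: (P0.R0,P1.R0,P2.R0)
SC (12): 0/0/0, 0/0/1, 0/0/2, 0/2/0, 0/2/1, 0/2/2, 1/0/0, 1/0/1, 1/0/2, 1/2/0, 1/2/1, 1/2/2
TSO (12): 0/0/0, 0/0/1, 0/0/2, 0/2/0, 0/2/1, 0/2/2, 1/0/0, 1/0/1, 1/0/2, 1/2/0, 1/2/1, 1/2/2
PSO (12): 0/0/0, 0/0/1, 0/0/2, 0/2/0, 0/2/1, 0/2/2, 1/0/0, 1/0/1, 1/0/2, 1/2/0, 1/2/1, 1/2/2
target 0/0/1 ∈ {SC,TSO,PSO}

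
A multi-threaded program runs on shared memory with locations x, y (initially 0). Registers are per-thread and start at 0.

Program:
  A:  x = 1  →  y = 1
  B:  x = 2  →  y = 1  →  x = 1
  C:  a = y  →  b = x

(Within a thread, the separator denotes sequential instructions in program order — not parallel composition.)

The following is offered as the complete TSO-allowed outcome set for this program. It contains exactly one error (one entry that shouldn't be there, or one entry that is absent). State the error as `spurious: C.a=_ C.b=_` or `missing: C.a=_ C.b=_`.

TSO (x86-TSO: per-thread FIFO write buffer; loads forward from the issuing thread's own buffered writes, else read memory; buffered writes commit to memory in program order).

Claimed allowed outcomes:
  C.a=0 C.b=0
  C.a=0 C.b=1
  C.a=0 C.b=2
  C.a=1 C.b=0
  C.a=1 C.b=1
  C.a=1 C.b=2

spurious: C.a=1 C.b=0

outcome vector order: (C.a,C.b)
TSO (5): (0,0); (0,1); (0,2); (1,1); (1,2)
claimed∖TSO = {(1,0)}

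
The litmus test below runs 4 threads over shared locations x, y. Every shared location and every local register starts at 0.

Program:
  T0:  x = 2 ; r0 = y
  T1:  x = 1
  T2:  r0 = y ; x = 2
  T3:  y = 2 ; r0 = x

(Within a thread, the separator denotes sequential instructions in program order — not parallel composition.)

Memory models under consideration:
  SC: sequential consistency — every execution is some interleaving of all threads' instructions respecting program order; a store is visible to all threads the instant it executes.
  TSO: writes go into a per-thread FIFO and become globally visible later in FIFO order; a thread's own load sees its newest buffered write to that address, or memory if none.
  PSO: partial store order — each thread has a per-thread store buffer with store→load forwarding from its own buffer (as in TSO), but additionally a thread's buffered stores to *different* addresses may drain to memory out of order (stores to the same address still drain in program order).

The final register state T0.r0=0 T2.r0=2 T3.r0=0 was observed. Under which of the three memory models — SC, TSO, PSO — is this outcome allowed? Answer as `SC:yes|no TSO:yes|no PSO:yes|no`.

outcome vector order: (T0.r0,T2.r0,T3.r0)
SC (10): 001; 002; 021; 022; 200; 201; 202; 220; 221; 222
TSO (12): 000; 001; 002; 020; 021; 022; 200; 201; 202; 220; 221; 222
PSO (12): 000; 001; 002; 020; 021; 022; 200; 201; 202; 220; 221; 222
target 020 ∈ {TSO,PSO}

SC:no TSO:yes PSO:yes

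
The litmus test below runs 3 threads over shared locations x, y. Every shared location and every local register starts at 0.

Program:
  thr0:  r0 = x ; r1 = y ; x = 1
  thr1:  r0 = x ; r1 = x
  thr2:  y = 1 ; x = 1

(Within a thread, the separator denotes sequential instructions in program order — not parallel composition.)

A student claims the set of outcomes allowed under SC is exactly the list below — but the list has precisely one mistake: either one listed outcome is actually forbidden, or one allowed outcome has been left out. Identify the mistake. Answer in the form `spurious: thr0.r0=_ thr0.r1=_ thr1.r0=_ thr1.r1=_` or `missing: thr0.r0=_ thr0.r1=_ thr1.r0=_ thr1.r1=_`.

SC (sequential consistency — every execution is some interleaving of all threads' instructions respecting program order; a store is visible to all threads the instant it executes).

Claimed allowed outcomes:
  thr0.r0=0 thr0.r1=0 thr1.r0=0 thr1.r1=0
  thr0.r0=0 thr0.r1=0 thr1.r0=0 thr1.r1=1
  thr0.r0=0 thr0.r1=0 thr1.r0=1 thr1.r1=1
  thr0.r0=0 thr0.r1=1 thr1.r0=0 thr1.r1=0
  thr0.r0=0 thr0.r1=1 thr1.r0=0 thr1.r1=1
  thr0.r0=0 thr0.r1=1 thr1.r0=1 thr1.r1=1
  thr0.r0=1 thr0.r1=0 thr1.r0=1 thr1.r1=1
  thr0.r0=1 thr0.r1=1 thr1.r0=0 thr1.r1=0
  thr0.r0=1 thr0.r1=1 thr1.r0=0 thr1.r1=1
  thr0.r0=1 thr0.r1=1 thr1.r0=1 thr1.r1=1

outcome vector order: (thr0.r0,thr0.r1,thr1.r0,thr1.r1)
under SC → (0,0,0,0), (0,0,0,1), (0,0,1,1), (0,1,0,0), (0,1,0,1), (0,1,1,1), (1,1,0,0), (1,1,0,1), (1,1,1,1)
claimed∖SC = {(1,0,1,1)}

spurious: thr0.r0=1 thr0.r1=0 thr1.r0=1 thr1.r1=1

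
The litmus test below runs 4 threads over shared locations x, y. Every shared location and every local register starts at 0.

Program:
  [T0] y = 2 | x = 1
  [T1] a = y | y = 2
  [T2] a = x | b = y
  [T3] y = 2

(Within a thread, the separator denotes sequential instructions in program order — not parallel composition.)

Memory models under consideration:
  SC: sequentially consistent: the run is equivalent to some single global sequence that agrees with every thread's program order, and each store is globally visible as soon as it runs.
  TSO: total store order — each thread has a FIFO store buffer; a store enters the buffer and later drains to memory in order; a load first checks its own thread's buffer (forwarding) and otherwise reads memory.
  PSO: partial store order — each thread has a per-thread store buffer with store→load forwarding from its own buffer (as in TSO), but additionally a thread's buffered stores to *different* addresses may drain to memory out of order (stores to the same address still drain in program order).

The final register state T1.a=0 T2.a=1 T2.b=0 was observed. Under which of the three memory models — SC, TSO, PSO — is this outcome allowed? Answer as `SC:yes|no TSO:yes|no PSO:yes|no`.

SC:no TSO:no PSO:yes

outcome vector order: (T1.a,T2.a,T2.b)
SC (6): (0,0,0) (0,0,2) (0,1,2) (2,0,0) (2,0,2) (2,1,2)
TSO (6): (0,0,0) (0,0,2) (0,1,2) (2,0,0) (2,0,2) (2,1,2)
PSO (8): (0,0,0) (0,0,2) (0,1,0) (0,1,2) (2,0,0) (2,0,2) (2,1,0) (2,1,2)
target (0,1,0) ∈ {PSO}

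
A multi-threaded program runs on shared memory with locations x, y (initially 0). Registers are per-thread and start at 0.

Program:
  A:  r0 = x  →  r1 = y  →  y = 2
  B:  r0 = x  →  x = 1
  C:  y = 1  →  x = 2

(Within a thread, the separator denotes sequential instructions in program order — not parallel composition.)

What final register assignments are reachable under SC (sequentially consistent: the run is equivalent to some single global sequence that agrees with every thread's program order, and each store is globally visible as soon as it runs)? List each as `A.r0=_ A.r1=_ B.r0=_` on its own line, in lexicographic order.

outcome vector order: (A.r0,A.r1,B.r0)
|SC outcomes| = 9

A.r0=0 A.r1=0 B.r0=0
A.r0=0 A.r1=0 B.r0=2
A.r0=0 A.r1=1 B.r0=0
A.r0=0 A.r1=1 B.r0=2
A.r0=1 A.r1=0 B.r0=0
A.r0=1 A.r1=1 B.r0=0
A.r0=1 A.r1=1 B.r0=2
A.r0=2 A.r1=1 B.r0=0
A.r0=2 A.r1=1 B.r0=2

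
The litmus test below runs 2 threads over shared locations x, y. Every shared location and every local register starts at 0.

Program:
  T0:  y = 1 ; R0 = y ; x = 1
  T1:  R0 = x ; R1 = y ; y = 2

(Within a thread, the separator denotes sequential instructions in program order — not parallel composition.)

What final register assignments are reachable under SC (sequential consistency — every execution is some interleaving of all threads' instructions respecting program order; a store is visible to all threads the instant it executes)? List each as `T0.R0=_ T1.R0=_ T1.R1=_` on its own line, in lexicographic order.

outcome vector order: (T0.R0,T1.R0,T1.R1)
|SC outcomes| = 5

T0.R0=1 T1.R0=0 T1.R1=0
T0.R0=1 T1.R0=0 T1.R1=1
T0.R0=1 T1.R0=1 T1.R1=1
T0.R0=2 T1.R0=0 T1.R1=0
T0.R0=2 T1.R0=0 T1.R1=1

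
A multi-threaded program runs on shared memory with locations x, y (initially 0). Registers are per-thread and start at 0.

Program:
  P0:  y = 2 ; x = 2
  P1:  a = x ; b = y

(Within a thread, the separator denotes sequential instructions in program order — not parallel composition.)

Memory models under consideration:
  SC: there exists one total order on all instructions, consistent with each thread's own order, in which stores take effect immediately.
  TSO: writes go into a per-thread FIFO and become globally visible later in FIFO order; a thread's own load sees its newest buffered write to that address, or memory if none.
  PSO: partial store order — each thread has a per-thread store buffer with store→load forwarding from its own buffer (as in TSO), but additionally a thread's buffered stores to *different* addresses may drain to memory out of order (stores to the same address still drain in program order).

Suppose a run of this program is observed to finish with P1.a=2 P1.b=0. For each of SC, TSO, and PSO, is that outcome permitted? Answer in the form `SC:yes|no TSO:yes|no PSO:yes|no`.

SC:no TSO:no PSO:yes

outcome vector order: (P1.a,P1.b)
under SC → 0/0; 0/2; 2/2
under TSO → 0/0; 0/2; 2/2
under PSO → 0/0; 0/2; 2/0; 2/2
target 2/0 ∈ {PSO}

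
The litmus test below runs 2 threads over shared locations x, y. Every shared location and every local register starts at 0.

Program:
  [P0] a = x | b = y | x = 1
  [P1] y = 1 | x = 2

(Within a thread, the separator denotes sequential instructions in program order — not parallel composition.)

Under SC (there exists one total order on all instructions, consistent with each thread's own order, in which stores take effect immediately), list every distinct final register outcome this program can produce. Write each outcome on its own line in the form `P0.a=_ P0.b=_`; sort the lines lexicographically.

outcome vector order: (P0.a,P0.b)
|SC outcomes| = 3

P0.a=0 P0.b=0
P0.a=0 P0.b=1
P0.a=2 P0.b=1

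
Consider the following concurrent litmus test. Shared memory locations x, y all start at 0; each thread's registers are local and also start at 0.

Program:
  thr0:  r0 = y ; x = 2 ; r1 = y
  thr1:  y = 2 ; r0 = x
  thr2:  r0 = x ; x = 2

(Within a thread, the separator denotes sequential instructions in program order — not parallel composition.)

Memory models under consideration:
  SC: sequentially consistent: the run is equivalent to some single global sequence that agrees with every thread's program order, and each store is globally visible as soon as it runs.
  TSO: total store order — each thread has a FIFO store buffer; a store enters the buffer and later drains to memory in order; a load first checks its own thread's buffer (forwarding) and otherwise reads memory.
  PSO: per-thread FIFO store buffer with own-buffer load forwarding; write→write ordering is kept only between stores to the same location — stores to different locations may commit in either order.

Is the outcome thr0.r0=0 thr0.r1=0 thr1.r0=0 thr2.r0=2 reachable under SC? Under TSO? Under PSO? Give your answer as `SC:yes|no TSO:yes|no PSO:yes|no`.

SC:no TSO:yes PSO:yes

outcome vector order: (thr0.r0,thr0.r1,thr1.r0,thr2.r0)
under SC → <0 0 2 0> <0 0 2 2> <0 2 0 0> <0 2 0 2> <0 2 2 0> <0 2 2 2> <2 2 0 0> <2 2 0 2> <2 2 2 0> <2 2 2 2>
under TSO → <0 0 0 0> <0 0 0 2> <0 0 2 0> <0 0 2 2> <0 2 0 0> <0 2 0 2> <0 2 2 0> <0 2 2 2> <2 2 0 0> <2 2 0 2> <2 2 2 0> <2 2 2 2>
under PSO → <0 0 0 0> <0 0 0 2> <0 0 2 0> <0 0 2 2> <0 2 0 0> <0 2 0 2> <0 2 2 0> <0 2 2 2> <2 2 0 0> <2 2 0 2> <2 2 2 0> <2 2 2 2>
target <0 0 0 2> ∈ {TSO,PSO}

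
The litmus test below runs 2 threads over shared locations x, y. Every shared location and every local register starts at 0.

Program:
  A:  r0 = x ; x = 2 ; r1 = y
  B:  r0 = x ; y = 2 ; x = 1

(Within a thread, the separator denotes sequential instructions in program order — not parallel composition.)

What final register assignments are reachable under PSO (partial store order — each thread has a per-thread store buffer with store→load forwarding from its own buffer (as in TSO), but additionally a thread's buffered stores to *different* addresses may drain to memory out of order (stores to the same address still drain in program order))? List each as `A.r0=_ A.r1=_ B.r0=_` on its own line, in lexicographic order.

outcome vector order: (A.r0,A.r1,B.r0)
|PSO outcomes| = 6

A.r0=0 A.r1=0 B.r0=0
A.r0=0 A.r1=0 B.r0=2
A.r0=0 A.r1=2 B.r0=0
A.r0=0 A.r1=2 B.r0=2
A.r0=1 A.r1=0 B.r0=0
A.r0=1 A.r1=2 B.r0=0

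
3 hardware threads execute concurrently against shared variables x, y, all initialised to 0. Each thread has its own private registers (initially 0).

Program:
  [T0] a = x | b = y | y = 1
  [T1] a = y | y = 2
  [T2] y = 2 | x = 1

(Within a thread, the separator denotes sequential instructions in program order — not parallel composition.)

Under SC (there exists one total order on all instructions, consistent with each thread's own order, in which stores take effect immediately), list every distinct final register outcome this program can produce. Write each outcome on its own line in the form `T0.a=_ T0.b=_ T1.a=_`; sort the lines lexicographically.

outcome vector order: (T0.a,T0.b,T1.a)
|SC outcomes| = 9

T0.a=0 T0.b=0 T1.a=0
T0.a=0 T0.b=0 T1.a=1
T0.a=0 T0.b=0 T1.a=2
T0.a=0 T0.b=2 T1.a=0
T0.a=0 T0.b=2 T1.a=1
T0.a=0 T0.b=2 T1.a=2
T0.a=1 T0.b=2 T1.a=0
T0.a=1 T0.b=2 T1.a=1
T0.a=1 T0.b=2 T1.a=2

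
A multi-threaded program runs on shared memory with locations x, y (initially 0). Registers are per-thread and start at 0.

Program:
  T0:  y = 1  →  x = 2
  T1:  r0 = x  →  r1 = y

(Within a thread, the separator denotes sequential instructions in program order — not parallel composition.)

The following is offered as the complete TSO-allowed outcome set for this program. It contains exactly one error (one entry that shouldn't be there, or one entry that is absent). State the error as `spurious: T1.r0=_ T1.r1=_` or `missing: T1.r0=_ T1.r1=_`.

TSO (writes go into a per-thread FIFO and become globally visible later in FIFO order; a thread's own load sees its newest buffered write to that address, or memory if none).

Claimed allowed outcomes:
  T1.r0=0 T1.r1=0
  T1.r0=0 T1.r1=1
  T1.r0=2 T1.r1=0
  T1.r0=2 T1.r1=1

outcome vector order: (T1.r0,T1.r1)
under TSO → (0,0) (0,1) (2,1)
claimed∖TSO = {(2,0)}

spurious: T1.r0=2 T1.r1=0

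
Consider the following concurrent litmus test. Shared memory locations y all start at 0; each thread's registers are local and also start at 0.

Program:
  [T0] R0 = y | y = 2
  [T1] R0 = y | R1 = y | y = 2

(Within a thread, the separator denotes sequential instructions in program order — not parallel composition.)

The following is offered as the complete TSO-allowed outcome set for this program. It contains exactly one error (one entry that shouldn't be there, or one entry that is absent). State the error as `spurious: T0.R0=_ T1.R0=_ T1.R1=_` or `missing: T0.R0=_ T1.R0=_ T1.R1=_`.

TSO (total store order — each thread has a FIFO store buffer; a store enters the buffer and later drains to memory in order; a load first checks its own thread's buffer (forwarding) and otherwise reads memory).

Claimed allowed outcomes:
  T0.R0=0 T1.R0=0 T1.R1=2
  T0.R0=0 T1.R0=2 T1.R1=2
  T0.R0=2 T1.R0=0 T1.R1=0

outcome vector order: (T0.R0,T1.R0,T1.R1)
TSO: 4 outcomes — {0/0/0, 0/0/2, 0/2/2, 2/0/0}
TSO∖claimed = {0/0/0}

missing: T0.R0=0 T1.R0=0 T1.R1=0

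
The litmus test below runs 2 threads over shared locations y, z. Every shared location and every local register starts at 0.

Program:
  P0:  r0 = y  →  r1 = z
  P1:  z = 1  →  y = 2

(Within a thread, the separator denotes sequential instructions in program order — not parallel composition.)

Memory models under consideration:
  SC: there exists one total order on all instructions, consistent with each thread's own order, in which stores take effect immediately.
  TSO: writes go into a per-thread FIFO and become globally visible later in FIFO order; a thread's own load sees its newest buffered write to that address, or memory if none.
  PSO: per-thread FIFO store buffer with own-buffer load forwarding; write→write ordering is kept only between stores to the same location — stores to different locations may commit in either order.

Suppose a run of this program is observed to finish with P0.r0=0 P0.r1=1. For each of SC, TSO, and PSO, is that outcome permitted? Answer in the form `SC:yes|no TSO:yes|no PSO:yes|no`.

SC:yes TSO:yes PSO:yes

outcome vector order: (P0.r0,P0.r1)
SC: 3 outcomes — {(0,0) (0,1) (2,1)}
TSO: 3 outcomes — {(0,0) (0,1) (2,1)}
PSO: 4 outcomes — {(0,0) (0,1) (2,0) (2,1)}
target (0,1) ∈ {SC,TSO,PSO}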